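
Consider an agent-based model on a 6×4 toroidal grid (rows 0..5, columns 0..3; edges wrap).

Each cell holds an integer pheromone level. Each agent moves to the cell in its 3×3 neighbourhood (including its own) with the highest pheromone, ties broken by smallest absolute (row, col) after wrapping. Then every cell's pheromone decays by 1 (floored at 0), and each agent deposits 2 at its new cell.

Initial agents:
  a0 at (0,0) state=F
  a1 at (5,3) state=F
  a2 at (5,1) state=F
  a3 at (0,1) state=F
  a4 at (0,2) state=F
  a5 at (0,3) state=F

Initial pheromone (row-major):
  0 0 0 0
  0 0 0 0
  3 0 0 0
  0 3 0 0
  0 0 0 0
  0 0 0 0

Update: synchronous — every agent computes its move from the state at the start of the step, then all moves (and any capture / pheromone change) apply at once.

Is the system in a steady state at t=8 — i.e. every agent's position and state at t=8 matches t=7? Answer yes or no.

t=1: a0@(0,0) a1@(0,0) a2@(0,0) a3@(0,0) a4@(0,1) a5@(0,0) | pheromone: 10 2 0 0 / 0 0 0 0 / 2 0 0 0 / 0 2 0 0 / 0 0 0 0 / 0 0 0 0
t=2: a0@(0,0) a1@(0,0) a2@(0,0) a3@(0,0) a4@(0,0) a5@(0,0) | pheromone: 21 1 0 0 / 0 0 0 0 / 1 0 0 0 / 0 1 0 0 / 0 0 0 0 / 0 0 0 0
t=3: a0@(0,0) a1@(0,0) a2@(0,0) a3@(0,0) a4@(0,0) a5@(0,0) | pheromone: 32 0 0 0 / 0 0 0 0 / 0 0 0 0 / 0 0 0 0 / 0 0 0 0 / 0 0 0 0
t=4: a0@(0,0) a1@(0,0) a2@(0,0) a3@(0,0) a4@(0,0) a5@(0,0) | pheromone: 43 0 0 0 / 0 0 0 0 / 0 0 0 0 / 0 0 0 0 / 0 0 0 0 / 0 0 0 0
t=5: a0@(0,0) a1@(0,0) a2@(0,0) a3@(0,0) a4@(0,0) a5@(0,0) | pheromone: 54 0 0 0 / 0 0 0 0 / 0 0 0 0 / 0 0 0 0 / 0 0 0 0 / 0 0 0 0
t=6: a0@(0,0) a1@(0,0) a2@(0,0) a3@(0,0) a4@(0,0) a5@(0,0) | pheromone: 65 0 0 0 / 0 0 0 0 / 0 0 0 0 / 0 0 0 0 / 0 0 0 0 / 0 0 0 0
t=7: a0@(0,0) a1@(0,0) a2@(0,0) a3@(0,0) a4@(0,0) a5@(0,0) | pheromone: 76 0 0 0 / 0 0 0 0 / 0 0 0 0 / 0 0 0 0 / 0 0 0 0 / 0 0 0 0
t=8: a0@(0,0) a1@(0,0) a2@(0,0) a3@(0,0) a4@(0,0) a5@(0,0) | pheromone: 87 0 0 0 / 0 0 0 0 / 0 0 0 0 / 0 0 0 0 / 0 0 0 0 / 0 0 0 0

yes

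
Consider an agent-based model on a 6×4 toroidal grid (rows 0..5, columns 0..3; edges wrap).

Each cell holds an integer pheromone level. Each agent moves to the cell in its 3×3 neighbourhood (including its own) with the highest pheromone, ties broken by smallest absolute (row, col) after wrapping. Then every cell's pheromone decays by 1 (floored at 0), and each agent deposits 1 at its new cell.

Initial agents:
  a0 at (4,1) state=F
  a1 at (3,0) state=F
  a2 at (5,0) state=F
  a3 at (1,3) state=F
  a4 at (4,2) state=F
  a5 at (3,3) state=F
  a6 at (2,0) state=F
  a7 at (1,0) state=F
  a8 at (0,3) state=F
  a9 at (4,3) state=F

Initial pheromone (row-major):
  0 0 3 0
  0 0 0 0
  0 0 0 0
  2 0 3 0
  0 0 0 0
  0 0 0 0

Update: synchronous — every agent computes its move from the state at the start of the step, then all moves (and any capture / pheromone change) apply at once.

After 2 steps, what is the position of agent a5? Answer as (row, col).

(3, 2)

t=1: a0@(3,2) a1@(3,0) a2@(0,0) a3@(0,2) a4@(3,2) a5@(3,2) a6@(3,0) a7@(0,0) a8@(0,2) a9@(3,2) | pheromone: 2 0 4 0 / 0 0 0 0 / 0 0 0 0 / 3 0 6 0 / 0 0 0 0 / 0 0 0 0
t=2: a0@(3,2) a1@(3,0) a2@(0,0) a3@(0,2) a4@(3,2) a5@(3,2) a6@(3,0) a7@(0,0) a8@(0,2) a9@(3,2) | pheromone: 3 0 5 0 / 0 0 0 0 / 0 0 0 0 / 4 0 9 0 / 0 0 0 0 / 0 0 0 0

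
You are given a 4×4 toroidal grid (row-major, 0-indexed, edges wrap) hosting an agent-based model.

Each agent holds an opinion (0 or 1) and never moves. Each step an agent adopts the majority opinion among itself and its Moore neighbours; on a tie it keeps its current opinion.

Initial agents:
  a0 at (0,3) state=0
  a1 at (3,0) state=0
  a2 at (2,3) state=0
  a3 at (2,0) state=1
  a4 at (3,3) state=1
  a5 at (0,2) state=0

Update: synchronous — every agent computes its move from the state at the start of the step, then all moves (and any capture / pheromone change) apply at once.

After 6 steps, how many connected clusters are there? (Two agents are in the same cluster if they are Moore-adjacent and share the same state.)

t=1: a0@(0,3):0 a1@(3,0):0 a2@(2,3):0 a3@(2,0):1 a4@(3,3):0 a5@(0,2):0
t=2: a0@(0,3):0 a1@(3,0):0 a2@(2,3):0 a3@(2,0):0 a4@(3,3):0 a5@(0,2):0
t=3: (unchanged — steady state)

1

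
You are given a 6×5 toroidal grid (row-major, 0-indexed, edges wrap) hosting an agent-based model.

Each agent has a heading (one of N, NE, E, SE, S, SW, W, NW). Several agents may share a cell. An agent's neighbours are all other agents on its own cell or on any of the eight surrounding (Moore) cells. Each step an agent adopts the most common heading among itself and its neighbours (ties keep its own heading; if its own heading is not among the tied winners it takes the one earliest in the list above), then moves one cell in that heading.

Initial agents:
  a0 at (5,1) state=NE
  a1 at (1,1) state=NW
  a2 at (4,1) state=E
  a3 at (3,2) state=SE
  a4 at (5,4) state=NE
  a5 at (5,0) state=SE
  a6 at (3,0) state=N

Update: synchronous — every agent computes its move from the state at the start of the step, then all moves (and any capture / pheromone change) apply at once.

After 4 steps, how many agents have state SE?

t=1: a0@(4,2):NE a1@(0,0):NW a2@(5,2):SE a3@(4,3):SE a4@(4,0):NE a5@(4,1):NE a6@(2,0):N
t=2: a0@(3,3):NE a1@(5,4):NW a2@(0,3):SE a3@(5,4):SE a4@(3,1):NE a5@(3,2):NE a6@(1,0):N
t=3: a0@(2,4):NE a1@(0,0):SE a2@(1,4):SE a3@(0,0):SE a4@(2,2):NE a5@(2,3):NE a6@(0,0):N
t=4: a0@(1,0):NE a1@(1,1):SE a2@(2,0):SE a3@(1,1):SE a4@(1,3):NE a5@(1,4):NE a6@(1,1):SE

4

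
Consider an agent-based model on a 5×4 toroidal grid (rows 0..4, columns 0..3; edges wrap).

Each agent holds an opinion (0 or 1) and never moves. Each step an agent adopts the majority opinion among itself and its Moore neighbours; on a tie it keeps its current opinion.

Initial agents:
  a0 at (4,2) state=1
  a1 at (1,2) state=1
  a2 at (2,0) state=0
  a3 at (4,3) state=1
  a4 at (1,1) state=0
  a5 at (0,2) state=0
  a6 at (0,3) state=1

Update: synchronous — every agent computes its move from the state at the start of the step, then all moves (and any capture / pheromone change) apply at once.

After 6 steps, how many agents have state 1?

t=1: a0@(4,2):1 a1@(1,2):1 a2@(2,0):0 a3@(4,3):1 a4@(1,1):0 a5@(0,2):1 a6@(0,3):1
t=2: (unchanged — steady state)

5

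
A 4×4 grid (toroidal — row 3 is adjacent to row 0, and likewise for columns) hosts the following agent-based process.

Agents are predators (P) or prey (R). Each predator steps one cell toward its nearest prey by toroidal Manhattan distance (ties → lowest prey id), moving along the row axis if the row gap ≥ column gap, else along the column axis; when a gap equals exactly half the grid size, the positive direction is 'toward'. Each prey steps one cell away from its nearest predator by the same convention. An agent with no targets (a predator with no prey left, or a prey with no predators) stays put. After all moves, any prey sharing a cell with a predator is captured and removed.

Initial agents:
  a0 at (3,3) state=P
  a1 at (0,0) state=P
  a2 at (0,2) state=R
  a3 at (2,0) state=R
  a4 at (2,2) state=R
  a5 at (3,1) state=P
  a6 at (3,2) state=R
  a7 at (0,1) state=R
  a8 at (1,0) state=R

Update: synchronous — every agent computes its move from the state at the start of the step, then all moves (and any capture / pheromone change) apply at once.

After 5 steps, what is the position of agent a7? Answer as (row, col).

(0, 0)

t=1: a0@(3,2):P a1@(0,1):P a2@(1,2):R a3@(1,0):R a4@(1,2):R a5@(3,2):P a6@(3,1):R a7@(0,2):R a8@(2,0):R
t=2: a0@(3,1):P a1@(3,1):P a2@(0,2):R a3@(2,0):R a4@(0,2):R a5@(3,1):P a6@(3,0):R a7@(1,2):R a8@(2,3):R
t=3: a0@(3,0):P a1@(3,0):P a2@(1,2):R a3@(1,0):R a4@(1,2):R a5@(3,0):P a6@(3,3):R a7@(0,2):R a8@(2,2):R
t=4: a0@(3,3):P a1@(3,3):P a2@(0,2):R a3@(0,0):R a4@(0,2):R a5@(3,3):P a6@(3,2):R a7@(0,1):R a8@(2,1):R
t=5: a0@(3,2):P a1@(3,2):P a2@(1,2):R a3@(1,0):R a4@(1,2):R a5@(3,2):P a6@(3,1):R a7@(0,0):R a8@(2,0):R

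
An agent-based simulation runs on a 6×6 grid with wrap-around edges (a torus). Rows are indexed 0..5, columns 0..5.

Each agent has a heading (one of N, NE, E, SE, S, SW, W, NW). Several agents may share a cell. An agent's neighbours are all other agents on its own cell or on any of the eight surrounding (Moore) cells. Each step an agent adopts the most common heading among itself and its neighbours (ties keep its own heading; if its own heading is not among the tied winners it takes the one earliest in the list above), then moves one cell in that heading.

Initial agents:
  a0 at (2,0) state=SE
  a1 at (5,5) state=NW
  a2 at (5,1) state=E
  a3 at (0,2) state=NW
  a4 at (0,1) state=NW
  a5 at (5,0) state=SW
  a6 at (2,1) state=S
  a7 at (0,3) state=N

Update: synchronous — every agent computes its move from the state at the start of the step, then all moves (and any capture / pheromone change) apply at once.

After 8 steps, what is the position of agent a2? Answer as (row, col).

t=1: a0@(3,1):SE a1@(4,4):NW a2@(4,0):NW a3@(5,1):NW a4@(5,0):NW a5@(4,5):NW a6@(3,1):S a7@(5,3):N
t=2: a0@(4,2):SE a1@(3,3):NW a2@(3,5):NW a3@(4,0):NW a4@(4,5):NW a5@(3,4):NW a6@(4,1):S a7@(4,3):N
t=3: a0@(5,3):SE a1@(2,2):NW a2@(2,4):NW a3@(3,5):NW a4@(3,4):NW a5@(2,3):NW a6@(5,1):S a7@(3,2):NW
t=4: a0@(0,4):SE a1@(1,1):NW a2@(1,3):NW a3@(2,4):NW a4@(2,3):NW a5@(1,2):NW a6@(0,1):S a7@(2,1):NW
t=5: a0@(1,5):SE a1@(0,0):NW a2@(0,2):NW a3@(1,3):NW a4@(1,2):NW a5@(0,1):NW a6@(5,0):NW a7@(1,0):NW
t=6: a0@(0,4):NW a1@(5,5):NW a2@(5,1):NW a3@(0,2):NW a4@(0,1):NW a5@(5,0):NW a6@(4,5):NW a7@(0,5):NW
t=7: a0@(5,3):NW a1@(4,4):NW a2@(4,0):NW a3@(5,1):NW a4@(5,0):NW a5@(4,5):NW a6@(3,4):NW a7@(5,4):NW
t=8: a0@(4,2):NW a1@(3,3):NW a2@(3,5):NW a3@(4,0):NW a4@(4,5):NW a5@(3,4):NW a6@(2,3):NW a7@(4,3):NW

(3, 5)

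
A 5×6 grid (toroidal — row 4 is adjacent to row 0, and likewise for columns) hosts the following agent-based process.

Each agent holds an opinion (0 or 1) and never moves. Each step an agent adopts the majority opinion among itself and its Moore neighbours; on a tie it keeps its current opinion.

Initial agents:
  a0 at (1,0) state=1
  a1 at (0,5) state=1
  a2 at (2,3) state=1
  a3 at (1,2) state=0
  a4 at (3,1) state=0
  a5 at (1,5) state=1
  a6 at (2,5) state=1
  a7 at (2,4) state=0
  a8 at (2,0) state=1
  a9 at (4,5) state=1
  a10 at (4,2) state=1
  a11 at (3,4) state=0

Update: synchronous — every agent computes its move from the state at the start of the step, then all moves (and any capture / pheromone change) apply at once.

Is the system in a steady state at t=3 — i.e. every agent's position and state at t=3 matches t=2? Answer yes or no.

yes

t=1: a0@(1,0):1 a1@(0,5):1 a2@(2,3):0 a3@(1,2):0 a4@(3,1):1 a5@(1,5):1 a6@(2,5):1 a7@(2,4):1 a8@(2,0):1 a9@(4,5):1 a10@(4,2):1 a11@(3,4):1
t=2: (unchanged — steady state)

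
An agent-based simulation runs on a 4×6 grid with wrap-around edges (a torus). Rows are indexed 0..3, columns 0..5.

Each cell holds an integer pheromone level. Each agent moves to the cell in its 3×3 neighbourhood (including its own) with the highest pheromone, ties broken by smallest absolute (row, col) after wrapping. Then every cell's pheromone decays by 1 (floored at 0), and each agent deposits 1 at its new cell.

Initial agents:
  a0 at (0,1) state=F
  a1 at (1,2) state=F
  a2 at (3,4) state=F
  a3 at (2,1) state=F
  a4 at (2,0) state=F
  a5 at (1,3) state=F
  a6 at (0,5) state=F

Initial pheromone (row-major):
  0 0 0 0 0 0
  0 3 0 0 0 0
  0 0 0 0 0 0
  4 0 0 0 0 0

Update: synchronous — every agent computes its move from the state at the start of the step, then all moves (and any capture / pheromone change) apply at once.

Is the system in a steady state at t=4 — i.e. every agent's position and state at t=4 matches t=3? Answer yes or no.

yes

t=1: a0@(3,0) a1@(1,1) a2@(0,3) a3@(3,0) a4@(3,0) a5@(0,2) a6@(3,0) | pheromone: 0 0 1 1 0 0 / 0 3 0 0 0 0 / 0 0 0 0 0 0 / 7 0 0 0 0 0
t=2: a0@(3,0) a1@(1,1) a2@(0,2) a3@(3,0) a4@(3,0) a5@(1,1) a6@(3,0) | pheromone: 0 0 1 0 0 0 / 0 4 0 0 0 0 / 0 0 0 0 0 0 / 10 0 0 0 0 0
t=3: a0@(3,0) a1@(1,1) a2@(1,1) a3@(3,0) a4@(3,0) a5@(1,1) a6@(3,0) | pheromone: 0 0 0 0 0 0 / 0 6 0 0 0 0 / 0 0 0 0 0 0 / 13 0 0 0 0 0
t=4: a0@(3,0) a1@(1,1) a2@(1,1) a3@(3,0) a4@(3,0) a5@(1,1) a6@(3,0) | pheromone: 0 0 0 0 0 0 / 0 8 0 0 0 0 / 0 0 0 0 0 0 / 16 0 0 0 0 0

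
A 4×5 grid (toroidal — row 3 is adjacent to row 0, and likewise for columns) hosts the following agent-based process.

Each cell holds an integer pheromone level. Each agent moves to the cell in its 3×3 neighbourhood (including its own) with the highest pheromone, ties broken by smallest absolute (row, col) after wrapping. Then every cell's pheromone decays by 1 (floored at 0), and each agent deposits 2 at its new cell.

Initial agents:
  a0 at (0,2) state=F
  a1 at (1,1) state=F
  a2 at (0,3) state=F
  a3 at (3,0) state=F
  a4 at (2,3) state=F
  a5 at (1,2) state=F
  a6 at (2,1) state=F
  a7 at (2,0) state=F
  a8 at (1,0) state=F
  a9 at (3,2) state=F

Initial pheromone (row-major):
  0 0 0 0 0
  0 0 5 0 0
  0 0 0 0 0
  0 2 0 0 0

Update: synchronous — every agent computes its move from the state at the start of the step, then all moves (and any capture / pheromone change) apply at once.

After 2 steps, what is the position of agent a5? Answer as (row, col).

(1, 2)

t=1: a0@(1,2) a1@(1,2) a2@(1,2) a3@(3,1) a4@(1,2) a5@(1,2) a6@(1,2) a7@(3,1) a8@(0,0) a9@(3,1) | pheromone: 2 0 0 0 0 / 0 0 16 0 0 / 0 0 0 0 0 / 0 7 0 0 0
t=2: a0@(1,2) a1@(1,2) a2@(1,2) a3@(3,1) a4@(1,2) a5@(1,2) a6@(1,2) a7@(3,1) a8@(3,1) a9@(3,1) | pheromone: 1 0 0 0 0 / 0 0 27 0 0 / 0 0 0 0 0 / 0 14 0 0 0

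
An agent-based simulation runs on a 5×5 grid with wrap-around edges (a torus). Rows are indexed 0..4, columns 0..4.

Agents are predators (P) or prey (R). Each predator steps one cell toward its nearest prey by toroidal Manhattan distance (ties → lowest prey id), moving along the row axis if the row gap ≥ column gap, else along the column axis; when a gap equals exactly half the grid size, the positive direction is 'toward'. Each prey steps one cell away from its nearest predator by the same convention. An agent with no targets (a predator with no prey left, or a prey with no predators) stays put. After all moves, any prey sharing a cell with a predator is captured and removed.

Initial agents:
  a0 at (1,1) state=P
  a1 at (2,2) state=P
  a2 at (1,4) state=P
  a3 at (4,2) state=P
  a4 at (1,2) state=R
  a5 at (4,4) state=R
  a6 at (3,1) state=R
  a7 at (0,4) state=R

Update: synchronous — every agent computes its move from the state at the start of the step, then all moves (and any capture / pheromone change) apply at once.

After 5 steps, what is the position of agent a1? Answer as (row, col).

(1, 1)

t=1: a0@(1,2):P a1@(1,2):P a2@(0,4):P a3@(0,2):P a4@(1,3):R a5@(3,4):R a6@(4,1):R a7@(4,4):R
t=2: a0@(1,3):P a1@(1,3):P a2@(4,4):P a3@(1,2):P a4@(1,4):R a5@(2,4):R a6@(3,1):R a7@(3,4):R
t=3: a0@(1,4):P a1@(1,4):P a2@(3,4):P a3@(1,3):P a4@(1,0):R a6@(3,2):R a7@(2,4):R
t=4: a0@(1,0):P a1@(1,0):P a2@(2,4):P a3@(1,4):P a4@(1,1):R a6@(3,1):R a7@(3,4):R
t=5: a0@(1,1):P a1@(1,1):P a2@(3,4):P a3@(1,0):P a4@(1,2):R a6@(4,1):R a7@(4,4):R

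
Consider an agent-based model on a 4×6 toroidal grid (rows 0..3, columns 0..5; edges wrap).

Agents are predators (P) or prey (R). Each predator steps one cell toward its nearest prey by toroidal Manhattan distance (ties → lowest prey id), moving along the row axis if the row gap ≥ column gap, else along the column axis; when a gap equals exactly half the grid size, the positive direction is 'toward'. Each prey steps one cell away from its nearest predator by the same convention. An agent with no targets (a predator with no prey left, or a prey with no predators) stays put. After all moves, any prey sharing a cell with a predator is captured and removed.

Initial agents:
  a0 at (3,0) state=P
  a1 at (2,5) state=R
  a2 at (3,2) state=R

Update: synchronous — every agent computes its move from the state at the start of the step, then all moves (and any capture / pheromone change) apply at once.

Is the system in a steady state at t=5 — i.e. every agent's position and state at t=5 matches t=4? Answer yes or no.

t=1: a0@(2,0):P a1@(1,5):R a2@(3,3):R
t=2: a0@(1,0):P a1@(0,5):R a2@(3,2):R
t=3: a0@(0,0):P a1@(3,5):R a2@(2,2):R
t=4: a0@(3,0):P a1@(2,5):R a2@(1,2):R
t=5: a0@(2,0):P a1@(1,5):R a2@(0,2):R

no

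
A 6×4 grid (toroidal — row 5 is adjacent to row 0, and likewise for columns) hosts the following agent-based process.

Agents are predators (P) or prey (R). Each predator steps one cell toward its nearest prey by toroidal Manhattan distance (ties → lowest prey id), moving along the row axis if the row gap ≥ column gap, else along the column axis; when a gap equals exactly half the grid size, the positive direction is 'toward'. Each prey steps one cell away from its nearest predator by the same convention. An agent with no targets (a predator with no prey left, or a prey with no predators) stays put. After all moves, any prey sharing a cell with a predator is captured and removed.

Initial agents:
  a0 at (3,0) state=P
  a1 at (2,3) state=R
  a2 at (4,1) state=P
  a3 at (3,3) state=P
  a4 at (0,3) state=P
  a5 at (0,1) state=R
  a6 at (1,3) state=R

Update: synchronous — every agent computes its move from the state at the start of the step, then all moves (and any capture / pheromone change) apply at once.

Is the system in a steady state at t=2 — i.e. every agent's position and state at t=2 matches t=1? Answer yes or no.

no

t=1: a0@(2,0):P a2@(5,1):P a3@(2,3):P a4@(1,3):P a5@(1,1):R
t=2: a0@(1,0):P a2@(0,1):P a3@(2,0):P a4@(1,0):P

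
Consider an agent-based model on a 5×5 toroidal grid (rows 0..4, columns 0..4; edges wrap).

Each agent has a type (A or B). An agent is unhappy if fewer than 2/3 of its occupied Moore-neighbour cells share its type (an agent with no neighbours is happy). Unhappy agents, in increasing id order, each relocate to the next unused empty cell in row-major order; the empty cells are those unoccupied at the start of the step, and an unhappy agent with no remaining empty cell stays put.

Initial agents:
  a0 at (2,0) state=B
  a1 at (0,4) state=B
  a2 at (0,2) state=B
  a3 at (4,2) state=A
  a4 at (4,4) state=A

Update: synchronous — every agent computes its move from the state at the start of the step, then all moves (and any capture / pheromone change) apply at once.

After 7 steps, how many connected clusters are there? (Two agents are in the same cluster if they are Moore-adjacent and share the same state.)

2

t=1: a0@(2,0):B a1@(0,0):B a2@(0,1):B a3@(0,3):A a4@(1,0):A
t=2: a0@(0,2):B a1@(0,4):B a2@(1,1):B a3@(0,3):A a4@(1,2):A
t=3: a0@(0,0):B a1@(0,1):B a2@(1,0):B a3@(1,3):A a4@(1,4):A
t=4: a0@(0,0):B a1@(0,1):B a2@(1,0):B a3@(1,3):A a4@(0,2):A
t=5: a0@(0,0):B a1@(0,1):B a2@(1,0):B a3@(1,3):A a4@(0,3):A
t=6: (unchanged — steady state)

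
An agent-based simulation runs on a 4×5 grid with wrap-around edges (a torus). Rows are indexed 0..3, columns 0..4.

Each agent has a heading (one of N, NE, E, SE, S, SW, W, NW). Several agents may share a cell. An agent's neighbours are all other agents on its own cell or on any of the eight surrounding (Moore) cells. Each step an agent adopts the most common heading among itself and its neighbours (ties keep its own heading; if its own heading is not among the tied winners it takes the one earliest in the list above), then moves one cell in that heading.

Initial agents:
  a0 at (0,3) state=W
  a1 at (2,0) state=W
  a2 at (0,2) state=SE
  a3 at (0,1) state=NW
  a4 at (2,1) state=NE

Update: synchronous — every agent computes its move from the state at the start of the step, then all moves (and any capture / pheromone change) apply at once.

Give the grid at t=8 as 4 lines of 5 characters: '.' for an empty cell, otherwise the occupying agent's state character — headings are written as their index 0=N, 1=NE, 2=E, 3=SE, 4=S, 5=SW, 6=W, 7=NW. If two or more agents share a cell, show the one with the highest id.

6..7.
.6...
.66..
.....

t=1: a0@(0,2):W a1@(2,4):W a2@(1,3):SE a3@(3,0):NW a4@(1,2):NE
t=2: a0@(0,1):W a1@(2,3):W a2@(1,2):W a3@(2,4):NW a4@(0,3):NE
t=3: a0@(0,0):W a1@(2,2):W a2@(1,1):W a3@(1,3):NW a4@(3,4):NE
t=4: a0@(0,4):W a1@(2,1):W a2@(1,0):W a3@(0,2):NW a4@(2,0):NE
t=5: a0@(0,3):W a1@(2,0):W a2@(1,4):W a3@(3,1):NW a4@(2,4):W
t=6: a0@(0,2):W a1@(2,4):W a2@(1,3):W a3@(2,0):NW a4@(2,3):W
t=7: a0@(0,1):W a1@(2,3):W a2@(1,2):W a3@(1,4):NW a4@(2,2):W
t=8: a0@(0,0):W a1@(2,2):W a2@(1,1):W a3@(0,3):NW a4@(2,1):W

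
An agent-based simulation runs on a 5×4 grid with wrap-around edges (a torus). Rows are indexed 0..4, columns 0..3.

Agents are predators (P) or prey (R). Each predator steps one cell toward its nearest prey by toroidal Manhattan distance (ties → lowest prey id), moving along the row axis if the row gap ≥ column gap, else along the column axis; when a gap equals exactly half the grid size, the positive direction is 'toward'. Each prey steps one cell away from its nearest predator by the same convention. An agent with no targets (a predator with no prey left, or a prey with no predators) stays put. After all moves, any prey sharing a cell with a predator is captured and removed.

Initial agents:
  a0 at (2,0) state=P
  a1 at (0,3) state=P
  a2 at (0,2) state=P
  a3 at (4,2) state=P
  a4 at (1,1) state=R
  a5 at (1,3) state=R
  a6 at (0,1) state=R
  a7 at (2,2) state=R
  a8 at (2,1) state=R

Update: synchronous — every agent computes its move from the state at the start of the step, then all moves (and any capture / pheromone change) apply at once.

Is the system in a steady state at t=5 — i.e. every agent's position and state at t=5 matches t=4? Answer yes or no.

yes

t=1: a0@(2,1):P a1@(1,3):P a2@(0,1):P a3@(0,2):P a5@(2,3):R a6@(0,0):R a8@(2,2):R
t=2: a0@(2,2):P a1@(2,3):P a2@(0,0):P a3@(0,3):P a5@(3,3):R
t=3: a0@(3,2):P a1@(3,3):P a2@(4,0):P a3@(4,3):P
t=4: (unchanged — steady state)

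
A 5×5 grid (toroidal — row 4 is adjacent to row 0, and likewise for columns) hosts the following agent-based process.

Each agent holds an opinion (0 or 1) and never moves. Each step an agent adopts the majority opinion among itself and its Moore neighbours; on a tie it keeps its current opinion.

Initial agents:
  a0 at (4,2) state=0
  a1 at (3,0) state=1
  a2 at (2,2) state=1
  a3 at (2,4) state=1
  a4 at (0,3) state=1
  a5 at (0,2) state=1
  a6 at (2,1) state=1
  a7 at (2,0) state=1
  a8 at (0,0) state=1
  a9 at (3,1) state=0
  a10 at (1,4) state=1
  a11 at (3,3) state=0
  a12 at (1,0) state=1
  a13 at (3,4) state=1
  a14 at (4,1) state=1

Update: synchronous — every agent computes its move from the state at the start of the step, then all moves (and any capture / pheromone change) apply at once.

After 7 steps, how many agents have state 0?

t=1: a0@(4,2):0 a1@(3,0):1 a2@(2,2):1 a3@(2,4):1 a4@(0,3):1 a5@(0,2):1 a6@(2,1):1 a7@(2,0):1 a8@(0,0):1 a9@(3,1):1 a10@(1,4):1 a11@(3,3):1 a12@(1,0):1 a13@(3,4):1 a14@(4,1):1
t=2: a0@(4,2):1 a1@(3,0):1 a2@(2,2):1 a3@(2,4):1 a4@(0,3):1 a5@(0,2):1 a6@(2,1):1 a7@(2,0):1 a8@(0,0):1 a9@(3,1):1 a10@(1,4):1 a11@(3,3):1 a12@(1,0):1 a13@(3,4):1 a14@(4,1):1
t=3: (unchanged — steady state)

0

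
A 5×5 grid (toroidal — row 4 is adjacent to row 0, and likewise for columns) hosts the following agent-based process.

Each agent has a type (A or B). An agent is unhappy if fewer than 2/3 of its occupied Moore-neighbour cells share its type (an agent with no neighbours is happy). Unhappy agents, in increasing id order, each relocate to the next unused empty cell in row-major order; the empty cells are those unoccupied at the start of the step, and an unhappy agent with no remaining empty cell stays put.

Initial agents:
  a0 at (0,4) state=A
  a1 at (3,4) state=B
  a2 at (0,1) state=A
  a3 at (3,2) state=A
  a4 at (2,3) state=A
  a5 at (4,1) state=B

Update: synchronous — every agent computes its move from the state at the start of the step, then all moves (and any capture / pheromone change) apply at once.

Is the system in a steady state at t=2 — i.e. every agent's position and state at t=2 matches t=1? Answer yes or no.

t=1: a0@(0,4):A a1@(0,0):B a2@(0,2):A a3@(0,3):A a4@(1,0):A a5@(1,1):B
t=2: a0@(0,4):A a1@(0,1):B a2@(1,2):A a3@(0,3):A a4@(1,3):A a5@(1,4):B

no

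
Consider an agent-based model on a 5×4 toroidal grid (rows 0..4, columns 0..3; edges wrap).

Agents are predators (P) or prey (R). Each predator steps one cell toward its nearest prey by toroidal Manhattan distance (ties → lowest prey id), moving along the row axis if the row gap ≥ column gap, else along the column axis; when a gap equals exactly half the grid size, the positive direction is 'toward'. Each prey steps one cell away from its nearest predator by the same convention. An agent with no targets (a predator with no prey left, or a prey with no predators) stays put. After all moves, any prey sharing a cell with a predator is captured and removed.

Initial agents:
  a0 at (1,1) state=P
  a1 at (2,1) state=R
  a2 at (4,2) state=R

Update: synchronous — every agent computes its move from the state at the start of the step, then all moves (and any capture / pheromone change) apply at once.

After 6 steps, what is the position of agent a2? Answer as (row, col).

(3, 2)

t=1: a0@(2,1):P a1@(3,1):R a2@(3,2):R
t=2: a0@(3,1):P a1@(4,1):R a2@(4,2):R
t=3: a0@(4,1):P a1@(0,1):R a2@(0,2):R
t=4: a0@(0,1):P a1@(1,1):R a2@(1,2):R
t=5: a0@(1,1):P a1@(2,1):R a2@(2,2):R
t=6: a0@(2,1):P a1@(3,1):R a2@(3,2):R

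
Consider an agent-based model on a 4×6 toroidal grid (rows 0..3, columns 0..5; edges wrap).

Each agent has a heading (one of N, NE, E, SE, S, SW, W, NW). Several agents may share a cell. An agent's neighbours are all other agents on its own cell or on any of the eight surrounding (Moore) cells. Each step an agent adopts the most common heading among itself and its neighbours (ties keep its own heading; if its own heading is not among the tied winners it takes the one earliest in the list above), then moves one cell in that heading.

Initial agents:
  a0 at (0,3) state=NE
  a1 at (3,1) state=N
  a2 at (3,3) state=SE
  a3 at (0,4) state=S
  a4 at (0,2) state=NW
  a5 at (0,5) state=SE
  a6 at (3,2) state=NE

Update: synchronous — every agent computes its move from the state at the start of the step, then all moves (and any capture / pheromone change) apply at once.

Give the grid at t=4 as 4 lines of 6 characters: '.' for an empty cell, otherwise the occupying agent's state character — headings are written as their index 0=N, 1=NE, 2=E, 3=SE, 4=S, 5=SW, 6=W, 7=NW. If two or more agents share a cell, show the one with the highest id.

t=1: a0@(3,4):NE a1@(2,1):N a2@(2,4):NE a3@(1,5):SE a4@(3,3):NE a5@(1,0):SE a6@(2,3):NE
t=2: a0@(2,5):NE a1@(1,1):N a2@(1,5):NE a3@(2,0):SE a4@(2,4):NE a5@(2,1):SE a6@(1,4):NE
t=3: a0@(1,0):NE a1@(2,2):SE a2@(0,0):NE a3@(3,1):SE a4@(1,5):NE a5@(3,2):SE a6@(0,5):NE
t=4: a0@(0,1):NE a1@(3,3):SE a2@(3,1):NE a3@(0,2):SE a4@(0,0):NE a5@(0,3):SE a6@(3,0):NE

1133..
......
......
11.3..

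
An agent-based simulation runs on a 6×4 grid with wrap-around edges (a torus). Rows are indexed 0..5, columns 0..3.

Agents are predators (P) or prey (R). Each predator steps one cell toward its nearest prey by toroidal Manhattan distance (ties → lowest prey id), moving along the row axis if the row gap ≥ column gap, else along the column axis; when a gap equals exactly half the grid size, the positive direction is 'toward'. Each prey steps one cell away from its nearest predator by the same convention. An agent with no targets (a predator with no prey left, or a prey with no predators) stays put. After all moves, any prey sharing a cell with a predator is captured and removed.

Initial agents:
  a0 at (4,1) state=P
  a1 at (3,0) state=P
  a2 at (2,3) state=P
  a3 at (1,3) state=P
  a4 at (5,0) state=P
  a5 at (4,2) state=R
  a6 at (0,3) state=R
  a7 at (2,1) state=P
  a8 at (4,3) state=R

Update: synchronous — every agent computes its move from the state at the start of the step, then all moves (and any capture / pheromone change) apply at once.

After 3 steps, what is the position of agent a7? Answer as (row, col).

t=1: a0@(4,2):P a1@(4,0):P a2@(1,3):P a3@(0,3):P a4@(0,0):P a5@(4,3):R a6@(5,3):R a7@(3,1):P
t=2: a0@(4,3):P a1@(4,3):P a2@(0,3):P a3@(5,3):P a4@(5,0):P a5@(4,0):R a7@(3,2):P
t=3: a0@(4,0):P a1@(4,0):P a2@(5,3):P a3@(4,3):P a4@(4,0):P a5@(4,1):R a7@(3,3):P

(3, 3)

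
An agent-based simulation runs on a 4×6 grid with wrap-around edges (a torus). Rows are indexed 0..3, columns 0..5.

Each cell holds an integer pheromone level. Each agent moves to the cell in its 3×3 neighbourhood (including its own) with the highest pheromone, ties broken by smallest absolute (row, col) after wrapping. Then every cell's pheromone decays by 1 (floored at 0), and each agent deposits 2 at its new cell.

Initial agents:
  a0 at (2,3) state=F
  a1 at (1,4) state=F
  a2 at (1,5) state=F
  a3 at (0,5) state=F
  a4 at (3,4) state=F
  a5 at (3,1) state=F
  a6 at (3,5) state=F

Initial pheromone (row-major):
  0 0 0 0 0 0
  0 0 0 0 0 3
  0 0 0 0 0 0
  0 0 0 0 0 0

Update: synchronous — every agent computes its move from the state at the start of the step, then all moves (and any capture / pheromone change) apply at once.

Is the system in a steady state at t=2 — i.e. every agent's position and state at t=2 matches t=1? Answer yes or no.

no

t=1: a0@(1,2) a1@(1,5) a2@(1,5) a3@(1,5) a4@(0,3) a5@(0,0) a6@(0,0) | pheromone: 4 0 0 2 0 0 / 0 0 2 0 0 8 / 0 0 0 0 0 0 / 0 0 0 0 0 0
t=2: a0@(0,3) a1@(1,5) a2@(1,5) a3@(1,5) a4@(0,3) a5@(1,5) a6@(1,5) | pheromone: 3 0 0 5 0 0 / 0 0 1 0 0 17 / 0 0 0 0 0 0 / 0 0 0 0 0 0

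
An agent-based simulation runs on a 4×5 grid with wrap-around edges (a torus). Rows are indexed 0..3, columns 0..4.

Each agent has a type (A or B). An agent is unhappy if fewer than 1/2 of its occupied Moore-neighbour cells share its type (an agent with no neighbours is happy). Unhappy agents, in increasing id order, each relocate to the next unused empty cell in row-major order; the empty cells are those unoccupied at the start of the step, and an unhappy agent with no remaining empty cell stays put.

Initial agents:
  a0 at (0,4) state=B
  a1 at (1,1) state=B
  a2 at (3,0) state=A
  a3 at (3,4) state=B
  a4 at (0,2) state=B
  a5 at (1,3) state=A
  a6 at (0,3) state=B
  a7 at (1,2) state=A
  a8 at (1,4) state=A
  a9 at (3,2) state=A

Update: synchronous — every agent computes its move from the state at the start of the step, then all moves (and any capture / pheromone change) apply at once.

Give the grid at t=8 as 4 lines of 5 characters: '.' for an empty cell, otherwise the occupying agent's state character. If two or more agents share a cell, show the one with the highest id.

B.AAB
BB.A.
.B.AA
.....

t=1: a0@(0,0):B a1@(1,1):B a2@(0,1):A a3@(3,4):B a4@(1,0):B a5@(2,0):A a6@(2,1):B a7@(2,2):A a8@(2,3):A a9@(2,4):A
t=2: a0@(0,0):B a1@(1,1):B a2@(0,2):A a3@(0,3):B a4@(1,0):B a5@(0,4):A a6@(2,1):B a7@(1,2):A a8@(2,3):A a9@(2,4):A
t=3: a0@(0,0):B a1@(1,1):B a2@(0,1):A a3@(1,3):B a4@(1,0):B a5@(1,4):A a6@(2,1):B a7@(2,0):A a8@(2,3):A a9@(2,4):A
t=4: a0@(0,0):B a1@(1,1):B a2@(0,2):A a3@(0,3):B a4@(0,4):B a5@(1,4):A a6@(2,1):B a7@(1,2):A a8@(2,3):A a9@(2,4):A
t=5: a0@(0,0):B a1@(1,1):B a2@(0,1):A a3@(1,0):B a4@(0,4):B a5@(1,3):A a6@(2,1):B a7@(2,0):A a8@(2,3):A a9@(2,4):A
t=6: a0@(0,0):B a1@(1,1):B a2@(0,2):A a3@(1,0):B a4@(0,4):B a5@(1,3):A a6@(2,1):B a7@(0,3):A a8@(2,3):A a9@(2,4):A
t=7: (unchanged — steady state)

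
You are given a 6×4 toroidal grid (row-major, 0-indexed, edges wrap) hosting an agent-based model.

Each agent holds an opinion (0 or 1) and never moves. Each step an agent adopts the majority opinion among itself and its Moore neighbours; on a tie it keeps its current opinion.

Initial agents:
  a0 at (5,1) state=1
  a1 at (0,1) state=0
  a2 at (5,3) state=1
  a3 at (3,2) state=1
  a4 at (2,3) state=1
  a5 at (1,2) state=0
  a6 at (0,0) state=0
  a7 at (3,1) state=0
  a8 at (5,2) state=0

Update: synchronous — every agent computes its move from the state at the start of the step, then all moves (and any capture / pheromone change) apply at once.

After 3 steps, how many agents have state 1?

2

t=1: a0@(5,1):0 a1@(0,1):0 a2@(5,3):0 a3@(3,2):1 a4@(2,3):1 a5@(1,2):0 a6@(0,0):0 a7@(3,1):0 a8@(5,2):0
t=2: (unchanged — steady state)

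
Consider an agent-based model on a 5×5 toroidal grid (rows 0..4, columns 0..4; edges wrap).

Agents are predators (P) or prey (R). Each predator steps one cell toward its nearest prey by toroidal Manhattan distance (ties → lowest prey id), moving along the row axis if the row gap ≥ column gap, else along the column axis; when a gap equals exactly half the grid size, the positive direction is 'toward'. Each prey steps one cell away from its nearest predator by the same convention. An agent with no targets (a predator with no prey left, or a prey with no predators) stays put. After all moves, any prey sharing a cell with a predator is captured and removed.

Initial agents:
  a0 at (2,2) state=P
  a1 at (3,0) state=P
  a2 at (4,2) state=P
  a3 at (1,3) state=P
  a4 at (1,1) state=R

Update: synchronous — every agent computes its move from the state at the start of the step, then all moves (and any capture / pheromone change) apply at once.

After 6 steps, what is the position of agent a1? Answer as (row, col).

(2, 0)

t=1: a0@(1,2):P a1@(2,0):P a2@(0,2):P a3@(1,2):P a4@(0,1):R
t=2: a0@(0,2):P a1@(1,0):P a2@(0,1):P a3@(0,2):P a4@(0,0):R
t=3: a0@(0,1):P a1@(0,0):P a2@(0,0):P a3@(0,1):P a4@(4,0):R
t=4: a0@(4,1):P a1@(4,0):P a2@(4,0):P a3@(4,1):P a4@(3,0):R
t=5: a0@(3,1):P a1@(3,0):P a2@(3,0):P a3@(3,1):P a4@(2,0):R
t=6: a0@(2,1):P a1@(2,0):P a2@(2,0):P a3@(2,1):P a4@(1,0):R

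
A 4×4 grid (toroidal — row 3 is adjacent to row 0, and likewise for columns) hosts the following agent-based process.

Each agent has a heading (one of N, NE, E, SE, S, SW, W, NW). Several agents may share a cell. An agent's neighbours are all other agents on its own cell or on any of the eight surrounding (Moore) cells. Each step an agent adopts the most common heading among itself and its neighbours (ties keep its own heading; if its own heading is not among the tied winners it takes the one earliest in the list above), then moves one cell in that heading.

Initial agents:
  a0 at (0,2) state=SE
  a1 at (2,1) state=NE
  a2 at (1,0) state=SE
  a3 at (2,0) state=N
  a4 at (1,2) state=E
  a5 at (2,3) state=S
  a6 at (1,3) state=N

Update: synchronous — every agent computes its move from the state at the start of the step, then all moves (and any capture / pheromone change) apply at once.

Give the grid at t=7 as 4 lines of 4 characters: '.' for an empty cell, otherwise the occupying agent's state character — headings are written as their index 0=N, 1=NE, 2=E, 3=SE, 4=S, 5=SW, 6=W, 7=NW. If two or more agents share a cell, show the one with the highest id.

....
....
0..0
0.00

t=1: a0@(1,3):SE a1@(1,2):NE a2@(0,0):N a3@(1,0):N a4@(1,3):E a5@(1,3):N a6@(0,3):N
t=2: a0@(0,3):N a1@(0,2):N a2@(3,0):N a3@(0,0):N a4@(0,3):N a5@(0,3):N a6@(3,3):N
t=3: a0@(3,3):N a1@(3,2):N a2@(2,0):N a3@(3,0):N a4@(3,3):N a5@(3,3):N a6@(2,3):N
t=4: a0@(2,3):N a1@(2,2):N a2@(1,0):N a3@(2,0):N a4@(2,3):N a5@(2,3):N a6@(1,3):N
t=5: a0@(1,3):N a1@(1,2):N a2@(0,0):N a3@(1,0):N a4@(1,3):N a5@(1,3):N a6@(0,3):N
t=6: a0@(0,3):N a1@(0,2):N a2@(3,0):N a3@(0,0):N a4@(0,3):N a5@(0,3):N a6@(3,3):N
t=7: a0@(3,3):N a1@(3,2):N a2@(2,0):N a3@(3,0):N a4@(3,3):N a5@(3,3):N a6@(2,3):N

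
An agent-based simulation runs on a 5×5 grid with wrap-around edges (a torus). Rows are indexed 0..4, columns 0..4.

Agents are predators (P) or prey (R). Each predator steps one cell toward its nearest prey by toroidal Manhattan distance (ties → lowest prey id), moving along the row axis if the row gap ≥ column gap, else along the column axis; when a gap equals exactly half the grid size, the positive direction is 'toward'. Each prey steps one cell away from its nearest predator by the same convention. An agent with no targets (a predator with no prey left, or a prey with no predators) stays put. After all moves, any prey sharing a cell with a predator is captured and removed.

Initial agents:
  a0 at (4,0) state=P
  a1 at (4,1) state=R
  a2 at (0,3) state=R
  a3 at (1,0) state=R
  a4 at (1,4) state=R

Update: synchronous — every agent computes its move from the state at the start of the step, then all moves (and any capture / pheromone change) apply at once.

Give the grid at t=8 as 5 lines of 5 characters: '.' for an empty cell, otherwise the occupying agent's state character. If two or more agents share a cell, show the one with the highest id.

.....
R.R.R
.....
.....
...PR

t=1: a0@(4,1):P a1@(4,2):R a2@(0,2):R a3@(2,0):R a4@(2,4):R
t=2: a0@(4,2):P a1@(4,3):R a2@(1,2):R a3@(1,0):R a4@(1,4):R
t=3: a0@(4,3):P a1@(4,4):R a2@(2,2):R a3@(2,0):R a4@(2,4):R
t=4: a0@(4,4):P a1@(4,0):R a2@(1,2):R a3@(1,0):R a4@(1,4):R
t=5: a0@(4,0):P a1@(4,1):R a2@(2,2):R a3@(2,0):R a4@(2,4):R
t=6: a0@(4,1):P a1@(4,2):R a2@(1,2):R a3@(1,0):R a4@(1,4):R
t=7: a0@(4,2):P a1@(4,3):R a2@(2,2):R a3@(2,0):R a4@(2,4):R
t=8: a0@(4,3):P a1@(4,4):R a2@(1,2):R a3@(1,0):R a4@(1,4):R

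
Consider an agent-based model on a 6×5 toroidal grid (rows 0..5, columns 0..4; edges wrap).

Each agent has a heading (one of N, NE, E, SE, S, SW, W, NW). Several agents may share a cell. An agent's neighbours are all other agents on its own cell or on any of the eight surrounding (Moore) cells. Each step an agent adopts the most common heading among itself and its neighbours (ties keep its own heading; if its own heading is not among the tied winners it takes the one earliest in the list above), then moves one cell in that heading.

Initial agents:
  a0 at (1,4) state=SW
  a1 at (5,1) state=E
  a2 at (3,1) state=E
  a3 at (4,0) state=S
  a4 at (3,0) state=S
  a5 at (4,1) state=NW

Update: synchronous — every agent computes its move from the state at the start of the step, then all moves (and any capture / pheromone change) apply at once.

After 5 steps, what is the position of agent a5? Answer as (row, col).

(4, 1)

t=1: a0@(2,3):SW a1@(5,2):E a2@(4,1):S a3@(5,0):S a4@(4,0):S a5@(4,2):E
t=2: a0@(3,2):SW a1@(5,3):E a2@(5,1):S a3@(0,0):S a4@(5,0):S a5@(4,3):E
t=3: a0@(4,1):SW a1@(5,4):E a2@(0,1):S a3@(1,0):S a4@(0,0):S a5@(4,4):E
t=4: a0@(5,0):SW a1@(5,0):E a2@(1,1):S a3@(2,0):S a4@(1,0):S a5@(4,0):E
t=5: a0@(5,1):E a1@(5,1):E a2@(2,1):S a3@(3,0):S a4@(2,0):S a5@(4,1):E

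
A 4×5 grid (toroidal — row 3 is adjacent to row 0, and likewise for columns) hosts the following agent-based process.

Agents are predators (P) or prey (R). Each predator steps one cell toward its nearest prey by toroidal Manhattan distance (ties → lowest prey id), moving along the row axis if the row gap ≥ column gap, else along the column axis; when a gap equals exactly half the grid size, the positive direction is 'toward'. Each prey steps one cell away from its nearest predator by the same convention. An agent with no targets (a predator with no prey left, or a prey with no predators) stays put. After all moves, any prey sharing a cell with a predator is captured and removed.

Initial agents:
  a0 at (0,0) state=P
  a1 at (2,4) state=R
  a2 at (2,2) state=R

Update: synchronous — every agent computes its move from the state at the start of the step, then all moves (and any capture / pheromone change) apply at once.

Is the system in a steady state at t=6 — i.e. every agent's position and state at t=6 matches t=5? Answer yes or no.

t=1: a0@(1,0):P a1@(1,4):R a2@(1,2):R
t=2: a0@(1,4):P a1@(1,3):R a2@(1,3):R
t=3: a0@(1,3):P a1@(1,2):R a2@(1,2):R
t=4: a0@(1,2):P a1@(1,1):R a2@(1,1):R
t=5: a0@(1,1):P a1@(1,0):R a2@(1,0):R
t=6: a0@(1,0):P a1@(1,4):R a2@(1,4):R

no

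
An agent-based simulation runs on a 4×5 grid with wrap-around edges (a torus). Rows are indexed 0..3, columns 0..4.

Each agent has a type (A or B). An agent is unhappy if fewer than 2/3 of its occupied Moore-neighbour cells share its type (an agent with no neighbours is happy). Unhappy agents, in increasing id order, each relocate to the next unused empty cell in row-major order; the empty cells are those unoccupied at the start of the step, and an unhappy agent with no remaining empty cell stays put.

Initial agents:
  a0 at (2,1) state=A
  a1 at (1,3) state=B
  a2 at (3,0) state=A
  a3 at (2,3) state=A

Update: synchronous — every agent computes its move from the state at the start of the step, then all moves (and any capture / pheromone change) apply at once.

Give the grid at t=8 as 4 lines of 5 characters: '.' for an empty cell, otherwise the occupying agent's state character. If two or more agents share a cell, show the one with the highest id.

..BA.
.....
.A...
A....

t=1: a0@(2,1):A a1@(0,0):B a2@(3,0):A a3@(0,1):A
t=2: a0@(2,1):A a1@(0,2):B a2@(3,0):A a3@(0,3):A
t=3: a0@(2,1):A a1@(0,0):B a2@(3,0):A a3@(0,1):A
t=4: a0@(2,1):A a1@(0,2):B a2@(3,0):A a3@(0,3):A
t=5: a0@(2,1):A a1@(0,0):B a2@(3,0):A a3@(0,1):A
t=6: a0@(2,1):A a1@(0,2):B a2@(3,0):A a3@(0,3):A
t=7: a0@(2,1):A a1@(0,0):B a2@(3,0):A a3@(0,1):A
t=8: a0@(2,1):A a1@(0,2):B a2@(3,0):A a3@(0,3):A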